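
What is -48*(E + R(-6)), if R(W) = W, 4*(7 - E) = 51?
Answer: 564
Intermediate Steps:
E = -23/4 (E = 7 - ¼*51 = 7 - 51/4 = -23/4 ≈ -5.7500)
-48*(E + R(-6)) = -48*(-23/4 - 6) = -48*(-47/4) = 564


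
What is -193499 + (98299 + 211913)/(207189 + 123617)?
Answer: -4572165713/23629 ≈ -1.9350e+5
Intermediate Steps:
-193499 + (98299 + 211913)/(207189 + 123617) = -193499 + 310212/330806 = -193499 + 310212*(1/330806) = -193499 + 22158/23629 = -4572165713/23629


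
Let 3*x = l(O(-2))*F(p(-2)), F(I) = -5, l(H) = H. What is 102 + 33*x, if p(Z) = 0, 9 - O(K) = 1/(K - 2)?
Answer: -1627/4 ≈ -406.75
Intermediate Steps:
O(K) = 9 - 1/(-2 + K) (O(K) = 9 - 1/(K - 2) = 9 - 1/(-2 + K))
x = -185/12 (x = (((-19 + 9*(-2))/(-2 - 2))*(-5))/3 = (((-19 - 18)/(-4))*(-5))/3 = (-¼*(-37)*(-5))/3 = ((37/4)*(-5))/3 = (⅓)*(-185/4) = -185/12 ≈ -15.417)
102 + 33*x = 102 + 33*(-185/12) = 102 - 2035/4 = -1627/4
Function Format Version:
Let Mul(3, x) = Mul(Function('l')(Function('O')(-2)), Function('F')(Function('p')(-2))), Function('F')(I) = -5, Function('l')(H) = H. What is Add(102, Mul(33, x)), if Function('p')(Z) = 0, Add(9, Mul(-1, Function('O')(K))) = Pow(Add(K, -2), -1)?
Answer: Rational(-1627, 4) ≈ -406.75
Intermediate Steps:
Function('O')(K) = Add(9, Mul(-1, Pow(Add(-2, K), -1))) (Function('O')(K) = Add(9, Mul(-1, Pow(Add(K, -2), -1))) = Add(9, Mul(-1, Pow(Add(-2, K), -1))))
x = Rational(-185, 12) (x = Mul(Rational(1, 3), Mul(Mul(Pow(Add(-2, -2), -1), Add(-19, Mul(9, -2))), -5)) = Mul(Rational(1, 3), Mul(Mul(Pow(-4, -1), Add(-19, -18)), -5)) = Mul(Rational(1, 3), Mul(Mul(Rational(-1, 4), -37), -5)) = Mul(Rational(1, 3), Mul(Rational(37, 4), -5)) = Mul(Rational(1, 3), Rational(-185, 4)) = Rational(-185, 12) ≈ -15.417)
Add(102, Mul(33, x)) = Add(102, Mul(33, Rational(-185, 12))) = Add(102, Rational(-2035, 4)) = Rational(-1627, 4)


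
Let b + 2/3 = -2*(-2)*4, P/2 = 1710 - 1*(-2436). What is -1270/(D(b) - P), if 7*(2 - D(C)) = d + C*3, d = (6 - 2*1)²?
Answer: 4445/29046 ≈ 0.15303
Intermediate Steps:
d = 16 (d = (6 - 2)² = 4² = 16)
P = 8292 (P = 2*(1710 - 1*(-2436)) = 2*(1710 + 2436) = 2*4146 = 8292)
b = 46/3 (b = -⅔ - 2*(-2)*4 = -⅔ + 4*4 = -⅔ + 16 = 46/3 ≈ 15.333)
D(C) = -2/7 - 3*C/7 (D(C) = 2 - (16 + C*3)/7 = 2 - (16 + 3*C)/7 = 2 + (-16/7 - 3*C/7) = -2/7 - 3*C/7)
-1270/(D(b) - P) = -1270/((-2/7 - 3/7*46/3) - 1*8292) = -1270/((-2/7 - 46/7) - 8292) = -1270/(-48/7 - 8292) = -1270/(-58092/7) = -1270*(-7/58092) = 4445/29046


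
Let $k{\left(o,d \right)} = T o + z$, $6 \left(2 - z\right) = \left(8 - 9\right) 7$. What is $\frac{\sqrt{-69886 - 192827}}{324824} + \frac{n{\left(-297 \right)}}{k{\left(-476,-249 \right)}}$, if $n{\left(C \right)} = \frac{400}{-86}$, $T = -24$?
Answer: $- \frac{1200}{2948209} + \frac{i \sqrt{262713}}{324824} \approx -0.00040703 + 0.0015779 i$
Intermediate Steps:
$n{\left(C \right)} = - \frac{200}{43}$ ($n{\left(C \right)} = 400 \left(- \frac{1}{86}\right) = - \frac{200}{43}$)
$z = \frac{19}{6}$ ($z = 2 - \frac{\left(8 - 9\right) 7}{6} = 2 - \frac{\left(-1\right) 7}{6} = 2 - - \frac{7}{6} = 2 + \frac{7}{6} = \frac{19}{6} \approx 3.1667$)
$k{\left(o,d \right)} = \frac{19}{6} - 24 o$ ($k{\left(o,d \right)} = - 24 o + \frac{19}{6} = \frac{19}{6} - 24 o$)
$\frac{\sqrt{-69886 - 192827}}{324824} + \frac{n{\left(-297 \right)}}{k{\left(-476,-249 \right)}} = \frac{\sqrt{-69886 - 192827}}{324824} - \frac{200}{43 \left(\frac{19}{6} - -11424\right)} = \sqrt{-262713} \cdot \frac{1}{324824} - \frac{200}{43 \left(\frac{19}{6} + 11424\right)} = i \sqrt{262713} \cdot \frac{1}{324824} - \frac{200}{43 \cdot \frac{68563}{6}} = \frac{i \sqrt{262713}}{324824} - \frac{1200}{2948209} = - \frac{1200}{2948209} + \frac{i \sqrt{262713}}{324824}$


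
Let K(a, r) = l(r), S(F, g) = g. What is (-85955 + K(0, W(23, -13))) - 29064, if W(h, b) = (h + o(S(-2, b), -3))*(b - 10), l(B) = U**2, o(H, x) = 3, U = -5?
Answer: -114994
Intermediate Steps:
l(B) = 25 (l(B) = (-5)**2 = 25)
W(h, b) = (-10 + b)*(3 + h) (W(h, b) = (h + 3)*(b - 10) = (3 + h)*(-10 + b) = (-10 + b)*(3 + h))
K(a, r) = 25
(-85955 + K(0, W(23, -13))) - 29064 = (-85955 + 25) - 29064 = -85930 - 29064 = -114994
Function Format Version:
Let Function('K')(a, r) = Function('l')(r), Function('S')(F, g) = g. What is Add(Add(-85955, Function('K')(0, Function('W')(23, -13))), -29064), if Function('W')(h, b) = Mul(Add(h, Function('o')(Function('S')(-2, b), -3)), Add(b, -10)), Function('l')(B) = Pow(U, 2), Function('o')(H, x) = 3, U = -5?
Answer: -114994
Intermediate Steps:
Function('l')(B) = 25 (Function('l')(B) = Pow(-5, 2) = 25)
Function('W')(h, b) = Mul(Add(-10, b), Add(3, h)) (Function('W')(h, b) = Mul(Add(h, 3), Add(b, -10)) = Mul(Add(3, h), Add(-10, b)) = Mul(Add(-10, b), Add(3, h)))
Function('K')(a, r) = 25
Add(Add(-85955, Function('K')(0, Function('W')(23, -13))), -29064) = Add(Add(-85955, 25), -29064) = Add(-85930, -29064) = -114994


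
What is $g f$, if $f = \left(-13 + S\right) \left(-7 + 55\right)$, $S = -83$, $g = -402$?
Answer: $1852416$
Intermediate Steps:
$f = -4608$ ($f = \left(-13 - 83\right) \left(-7 + 55\right) = \left(-96\right) 48 = -4608$)
$g f = \left(-402\right) \left(-4608\right) = 1852416$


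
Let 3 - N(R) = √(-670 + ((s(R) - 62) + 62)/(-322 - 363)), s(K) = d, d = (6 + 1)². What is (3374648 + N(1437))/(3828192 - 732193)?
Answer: 3374651/3095999 - I*√314414315/2120759315 ≈ 1.09 - 8.361e-6*I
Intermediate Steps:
d = 49 (d = 7² = 49)
s(K) = 49
N(R) = 3 - I*√314414315/685 (N(R) = 3 - √(-670 + ((49 - 62) + 62)/(-322 - 363)) = 3 - √(-670 + (-13 + 62)/(-685)) = 3 - √(-670 + 49*(-1/685)) = 3 - √(-670 - 49/685) = 3 - √(-458999/685) = 3 - I*√314414315/685)
(3374648 + N(1437))/(3828192 - 732193) = (3374648 + (3 - I*√314414315/685))/(3828192 - 732193) = (3374651 - I*√314414315/685)/3095999 = (3374651 - I*√314414315/685)*(1/3095999) = 3374651/3095999 - I*√314414315/2120759315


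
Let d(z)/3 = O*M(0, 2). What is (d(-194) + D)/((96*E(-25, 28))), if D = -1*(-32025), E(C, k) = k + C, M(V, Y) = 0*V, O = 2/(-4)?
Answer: 10675/96 ≈ 111.20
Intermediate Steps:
O = -1/2 (O = 2*(-1/4) = -1/2 ≈ -0.50000)
M(V, Y) = 0
d(z) = 0 (d(z) = 3*(-1/2*0) = 3*0 = 0)
E(C, k) = C + k
D = 32025
(d(-194) + D)/((96*E(-25, 28))) = (0 + 32025)/((96*(-25 + 28))) = 32025/((96*3)) = 32025/288 = 32025*(1/288) = 10675/96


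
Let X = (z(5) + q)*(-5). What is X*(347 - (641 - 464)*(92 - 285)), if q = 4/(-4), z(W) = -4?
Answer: 862700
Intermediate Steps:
q = -1 (q = 4*(-¼) = -1)
X = 25 (X = (-4 - 1)*(-5) = -5*(-5) = 25)
X*(347 - (641 - 464)*(92 - 285)) = 25*(347 - (641 - 464)*(92 - 285)) = 25*(347 - 177*(-193)) = 25*(347 - 1*(-34161)) = 25*(347 + 34161) = 25*34508 = 862700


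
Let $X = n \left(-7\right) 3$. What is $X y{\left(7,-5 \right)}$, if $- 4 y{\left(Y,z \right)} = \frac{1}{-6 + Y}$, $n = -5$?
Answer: $- \frac{105}{4} \approx -26.25$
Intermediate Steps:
$y{\left(Y,z \right)} = - \frac{1}{4 \left(-6 + Y\right)}$
$X = 105$ ($X = \left(-5\right) \left(-7\right) 3 = 35 \cdot 3 = 105$)
$X y{\left(7,-5 \right)} = 105 \left(- \frac{1}{-24 + 4 \cdot 7}\right) = 105 \left(- \frac{1}{-24 + 28}\right) = 105 \left(- \frac{1}{4}\right) = - \frac{105}{4}$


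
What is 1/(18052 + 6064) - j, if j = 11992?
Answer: -289199071/24116 ≈ -11992.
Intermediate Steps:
1/(18052 + 6064) - j = 1/(18052 + 6064) - 1*11992 = 1/24116 - 11992 = -289199071/24116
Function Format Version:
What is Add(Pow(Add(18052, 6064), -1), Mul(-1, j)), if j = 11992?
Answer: Rational(-289199071, 24116) ≈ -11992.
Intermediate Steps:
Add(Pow(Add(18052, 6064), -1), Mul(-1, j)) = Add(Pow(Add(18052, 6064), -1), Mul(-1, 11992)) = Add(Pow(24116, -1), -11992) = Add(Rational(1, 24116), -11992) = Rational(-289199071, 24116)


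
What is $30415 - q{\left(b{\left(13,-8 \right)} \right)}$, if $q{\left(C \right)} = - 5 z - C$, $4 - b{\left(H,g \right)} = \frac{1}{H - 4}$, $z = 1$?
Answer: $\frac{273815}{9} \approx 30424.0$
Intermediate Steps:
$b{\left(H,g \right)} = 4 - \frac{1}{-4 + H}$ ($b{\left(H,g \right)} = 4 - \frac{1}{H - 4} = 4 - \frac{1}{-4 + H}$)
$q{\left(C \right)} = -5 - C$ ($q{\left(C \right)} = \left(-5\right) 1 - C = -5 - C$)
$30415 - q{\left(b{\left(13,-8 \right)} \right)} = 30415 - \left(-5 - \frac{-17 + 4 \cdot 13}{-4 + 13}\right) = 30415 - \left(-5 - \frac{-17 + 52}{9}\right) = 30415 - \left(-5 - \frac{1}{9} \cdot 35\right) = 30415 - \left(-5 - \frac{35}{9}\right) = 30415 - - \frac{80}{9} = 30415 + \frac{80}{9} = \frac{273815}{9}$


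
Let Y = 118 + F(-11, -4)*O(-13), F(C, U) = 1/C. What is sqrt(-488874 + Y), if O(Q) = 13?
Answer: 7*I*sqrt(1206931)/11 ≈ 699.11*I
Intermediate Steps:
Y = 1285/11 (Y = 118 + 13/(-11) = 118 - 1/11*13 = 118 - 13/11 = 1285/11 ≈ 116.82)
sqrt(-488874 + Y) = sqrt(-488874 + 1285/11) = sqrt(-5376329/11) = 7*I*sqrt(1206931)/11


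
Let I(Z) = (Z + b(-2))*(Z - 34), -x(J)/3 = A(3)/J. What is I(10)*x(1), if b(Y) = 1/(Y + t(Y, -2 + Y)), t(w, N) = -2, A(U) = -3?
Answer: -2106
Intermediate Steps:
x(J) = 9/J (x(J) = -(-9)/J = 9/J)
b(Y) = 1/(-2 + Y) (b(Y) = 1/(Y - 2) = 1/(-2 + Y))
I(Z) = (-34 + Z)*(-¼ + Z) (I(Z) = (Z + 1/(-2 - 2))*(Z - 34) = (Z + 1/(-4))*(-34 + Z) = (Z - ¼)*(-34 + Z) = (-¼ + Z)*(-34 + Z) = (-34 + Z)*(-¼ + Z))
I(10)*x(1) = (17/2 + 10² - 137/4*10)*(9/1) = (17/2 + 100 - 685/2)*(9*1) = -234*9 = -2106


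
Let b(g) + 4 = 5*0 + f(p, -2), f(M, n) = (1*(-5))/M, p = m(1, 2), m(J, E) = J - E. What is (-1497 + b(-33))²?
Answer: 2238016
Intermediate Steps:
p = -1 (p = 1 - 1*2 = 1 - 2 = -1)
f(M, n) = -5/M
b(g) = 1 (b(g) = -4 + (5*0 - 5/(-1)) = -4 + (0 - 5*(-1)) = -4 + (0 + 5) = -4 + 5 = 1)
(-1497 + b(-33))² = (-1497 + 1)² = (-1496)² = 2238016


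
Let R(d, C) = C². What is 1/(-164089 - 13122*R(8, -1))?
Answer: -1/177211 ≈ -5.6430e-6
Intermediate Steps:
1/(-164089 - 13122*R(8, -1)) = 1/(-164089 - 13122*(-1)²) = 1/(-164089 - 13122*1) = 1/(-164089 - 13122) = 1/(-177211) = -1/177211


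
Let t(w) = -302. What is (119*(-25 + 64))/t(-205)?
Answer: -4641/302 ≈ -15.368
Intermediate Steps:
(119*(-25 + 64))/t(-205) = (119*(-25 + 64))/(-302) = (119*39)*(-1/302) = 4641*(-1/302) = -4641/302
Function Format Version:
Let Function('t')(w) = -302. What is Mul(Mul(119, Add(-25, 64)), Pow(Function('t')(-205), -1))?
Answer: Rational(-4641, 302) ≈ -15.368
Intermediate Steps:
Mul(Mul(119, Add(-25, 64)), Pow(Function('t')(-205), -1)) = Mul(Mul(119, Add(-25, 64)), Pow(-302, -1)) = Mul(Mul(119, 39), Rational(-1, 302)) = Mul(4641, Rational(-1, 302)) = Rational(-4641, 302)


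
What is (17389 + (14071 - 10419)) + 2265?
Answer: 23306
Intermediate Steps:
(17389 + (14071 - 10419)) + 2265 = (17389 + 3652) + 2265 = 21041 + 2265 = 23306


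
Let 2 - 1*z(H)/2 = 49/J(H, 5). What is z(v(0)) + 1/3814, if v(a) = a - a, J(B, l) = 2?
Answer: -171629/3814 ≈ -45.000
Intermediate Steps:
v(a) = 0
z(H) = -45 (z(H) = 4 - 98/2 = 4 - 2*49/2 = 4 - 49 = -45)
z(v(0)) + 1/3814 = -45 + 1/3814 = -171629/3814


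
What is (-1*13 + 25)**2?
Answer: 144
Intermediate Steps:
(-1*13 + 25)**2 = (-13 + 25)**2 = 12**2 = 144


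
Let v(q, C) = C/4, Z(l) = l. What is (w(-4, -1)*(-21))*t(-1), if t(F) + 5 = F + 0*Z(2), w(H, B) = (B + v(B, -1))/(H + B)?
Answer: 63/2 ≈ 31.500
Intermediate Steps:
v(q, C) = C/4 (v(q, C) = C*(1/4) = C/4)
w(H, B) = (-1/4 + B)/(B + H) (w(H, B) = (B + (1/4)*(-1))/(H + B) = (B - 1/4)/(B + H) = (-1/4 + B)/(B + H))
t(F) = -5 + F (t(F) = -5 + (F + 0*2) = -5 + (F + 0) = -5 + F)
(w(-4, -1)*(-21))*t(-1) = (((-1/4 - 1)/(-1 - 4))*(-21))*(-5 - 1) = ((-5/4/(-5))*(-21))*(-6) = (-1/5*(-5/4)*(-21))*(-6) = ((1/4)*(-21))*(-6) = -21/4*(-6) = 63/2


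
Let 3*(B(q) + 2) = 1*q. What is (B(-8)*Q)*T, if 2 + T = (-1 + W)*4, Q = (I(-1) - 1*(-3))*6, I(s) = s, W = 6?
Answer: -1008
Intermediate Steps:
Q = 12 (Q = (-1 - 1*(-3))*6 = (-1 + 3)*6 = 2*6 = 12)
T = 18 (T = -2 + (-1 + 6)*4 = -2 + 5*4 = -2 + 20 = 18)
B(q) = -2 + q/3 (B(q) = -2 + (1*q)/3 = -2 + q/3)
(B(-8)*Q)*T = ((-2 + (⅓)*(-8))*12)*18 = ((-2 - 8/3)*12)*18 = -14/3*12*18 = -56*18 = -1008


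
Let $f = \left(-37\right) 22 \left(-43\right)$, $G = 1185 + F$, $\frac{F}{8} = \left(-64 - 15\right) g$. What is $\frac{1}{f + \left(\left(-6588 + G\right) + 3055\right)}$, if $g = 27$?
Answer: $\frac{1}{15590} \approx 6.4144 \cdot 10^{-5}$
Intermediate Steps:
$F = -17064$ ($F = 8 \left(-64 - 15\right) 27 = 8 \left(\left(-79\right) 27\right) = 8 \left(-2133\right) = -17064$)
$G = -15879$ ($G = 1185 - 17064 = -15879$)
$f = 35002$ ($f = \left(-814\right) \left(-43\right) = 35002$)
$\frac{1}{f + \left(\left(-6588 + G\right) + 3055\right)} = \frac{1}{35002 + \left(\left(-6588 - 15879\right) + 3055\right)} = \frac{1}{35002 + \left(-22467 + 3055\right)} = \frac{1}{35002 - 19412} = \frac{1}{15590}$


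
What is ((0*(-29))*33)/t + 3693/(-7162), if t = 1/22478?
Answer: -3693/7162 ≈ -0.51564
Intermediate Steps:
t = 1/22478 ≈ 4.4488e-5
((0*(-29))*33)/t + 3693/(-7162) = ((0*(-29))*33)/(1/22478) + 3693/(-7162) = (0*33)*22478 + 3693*(-1/7162) = 0*22478 - 3693/7162 = 0 - 3693/7162 = -3693/7162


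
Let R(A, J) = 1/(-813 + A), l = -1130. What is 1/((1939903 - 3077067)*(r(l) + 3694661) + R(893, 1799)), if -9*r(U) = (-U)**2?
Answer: -720/2908869969682871 ≈ -2.4752e-13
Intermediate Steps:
r(U) = -U**2/9
1/((1939903 - 3077067)*(r(l) + 3694661) + R(893, 1799)) = 1/((1939903 - 3077067)*(-1/9*(-1130)**2 + 3694661) + 1/(-813 + 893)) = 1/(-1137164*(-1/9*1276900 + 3694661) + 1/80) = 1/(-1137164*(-1276900/9 + 3694661) + 1/80) = 1/(-1137164*31975049/9 + 1/80) = 1/(-36360874621036/9 + 1/80) = 1/(-2908869969682871/720) = -720/2908869969682871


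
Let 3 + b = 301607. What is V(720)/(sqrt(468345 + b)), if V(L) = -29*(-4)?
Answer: 116*sqrt(769949)/769949 ≈ 0.13220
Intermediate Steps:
b = 301604 (b = -3 + 301607 = 301604)
V(L) = 116
V(720)/(sqrt(468345 + b)) = 116/(sqrt(468345 + 301604)) = 116/(sqrt(769949)) = 116*(sqrt(769949)/769949) = 116*sqrt(769949)/769949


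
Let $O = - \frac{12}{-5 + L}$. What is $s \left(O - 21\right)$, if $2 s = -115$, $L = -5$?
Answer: $\frac{2277}{2} \approx 1138.5$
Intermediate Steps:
$s = - \frac{115}{2}$ ($s = \frac{1}{2} \left(-115\right) = - \frac{115}{2} \approx -57.5$)
$O = \frac{6}{5}$ ($O = - \frac{12}{-5 - 5} = - \frac{12}{-10} = \left(-12\right) \left(- \frac{1}{10}\right) = \frac{6}{5} \approx 1.2$)
$s \left(O - 21\right) = - \frac{115 \left(\frac{6}{5} - 21\right)}{2} = \left(- \frac{115}{2}\right) \left(- \frac{99}{5}\right) = \frac{2277}{2}$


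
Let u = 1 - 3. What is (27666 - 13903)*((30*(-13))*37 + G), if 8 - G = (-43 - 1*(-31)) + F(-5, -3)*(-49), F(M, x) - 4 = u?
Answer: -196976056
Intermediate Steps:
u = -2
F(M, x) = 2 (F(M, x) = 4 - 2 = 2)
G = 118 (G = 8 - ((-43 - 1*(-31)) + 2*(-49)) = 8 - ((-43 + 31) - 98) = 8 - (-12 - 98) = 8 - 1*(-110) = 8 + 110 = 118)
(27666 - 13903)*((30*(-13))*37 + G) = (27666 - 13903)*((30*(-13))*37 + 118) = 13763*(-390*37 + 118) = 13763*(-14430 + 118) = 13763*(-14312) = -196976056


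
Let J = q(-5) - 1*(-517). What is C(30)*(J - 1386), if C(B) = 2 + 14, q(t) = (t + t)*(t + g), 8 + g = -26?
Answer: -7664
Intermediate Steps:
g = -34 (g = -8 - 26 = -34)
q(t) = 2*t*(-34 + t) (q(t) = (t + t)*(t - 34) = (2*t)*(-34 + t) = 2*t*(-34 + t))
C(B) = 16
J = 907 (J = 2*(-5)*(-34 - 5) - 1*(-517) = 2*(-5)*(-39) + 517 = 390 + 517 = 907)
C(30)*(J - 1386) = 16*(907 - 1386) = 16*(-479) = -7664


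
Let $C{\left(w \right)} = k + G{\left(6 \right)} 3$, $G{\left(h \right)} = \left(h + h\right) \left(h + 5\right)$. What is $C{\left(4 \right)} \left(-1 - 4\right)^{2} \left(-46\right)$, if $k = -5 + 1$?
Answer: $-450800$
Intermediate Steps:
$k = -4$
$G{\left(h \right)} = 2 h \left(5 + h\right)$
$C{\left(w \right)} = 392$ ($C{\left(w \right)} = -4 + 2 \cdot 6 \left(5 + 6\right) 3 = -4 + 2 \cdot 6 \cdot 11 \cdot 3 = -4 + 132 \cdot 3 = -4 + 396 = 392$)
$C{\left(4 \right)} \left(-1 - 4\right)^{2} \left(-46\right) = 392 \left(-1 - 4\right)^{2} \left(-46\right) = 392 \left(-5\right)^{2} \left(-46\right) = 392 \cdot 25 \left(-46\right) = 9800 \left(-46\right) = -450800$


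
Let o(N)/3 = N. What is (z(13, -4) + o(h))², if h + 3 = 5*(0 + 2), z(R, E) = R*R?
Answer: 36100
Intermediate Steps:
z(R, E) = R²
h = 7 (h = -3 + 5*(0 + 2) = -3 + 5*2 = -3 + 10 = 7)
o(N) = 3*N
(z(13, -4) + o(h))² = (13² + 3*7)² = (169 + 21)² = 190² = 36100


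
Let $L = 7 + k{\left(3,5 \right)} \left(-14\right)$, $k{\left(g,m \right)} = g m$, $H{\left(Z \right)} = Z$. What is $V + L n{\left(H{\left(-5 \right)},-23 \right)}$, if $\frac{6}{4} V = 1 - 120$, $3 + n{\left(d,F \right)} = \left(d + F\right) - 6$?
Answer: $\frac{22295}{3} \approx 7431.7$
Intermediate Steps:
$n{\left(d,F \right)} = -9 + F + d$ ($n{\left(d,F \right)} = -3 - \left(6 - F - d\right) = -3 + \left(-6 + F + d\right) = -9 + F + d$)
$V = - \frac{238}{3}$ ($V = \frac{2 \left(1 - 120\right)}{3} = \frac{2}{3} \left(-119\right) = - \frac{238}{3} \approx -79.333$)
$L = -203$ ($L = 7 + 3 \cdot 5 \left(-14\right) = 7 + 15 \left(-14\right) = 7 - 210 = -203$)
$V + L n{\left(H{\left(-5 \right)},-23 \right)} = - \frac{238}{3} - 203 \left(-9 - 23 - 5\right) = - \frac{238}{3} - -7511 = - \frac{238}{3} + 7511 = \frac{22295}{3}$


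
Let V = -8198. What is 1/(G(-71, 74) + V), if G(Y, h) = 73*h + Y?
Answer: -1/2867 ≈ -0.00034880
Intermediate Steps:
G(Y, h) = Y + 73*h
1/(G(-71, 74) + V) = 1/((-71 + 73*74) - 8198) = 1/((-71 + 5402) - 8198) = 1/(5331 - 8198) = 1/(-2867) = -1/2867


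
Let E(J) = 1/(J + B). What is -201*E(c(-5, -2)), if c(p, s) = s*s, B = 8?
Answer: -67/4 ≈ -16.750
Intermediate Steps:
c(p, s) = s**2
E(J) = 1/(8 + J) (E(J) = 1/(J + 8) = 1/(8 + J))
-201*E(c(-5, -2)) = -201/(8 + (-2)**2) = -201/(8 + 4) = -201/12 = -201*1/12 = -67/4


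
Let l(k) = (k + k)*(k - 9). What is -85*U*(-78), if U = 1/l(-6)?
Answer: 221/6 ≈ 36.833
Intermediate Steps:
l(k) = 2*k*(-9 + k) (l(k) = (2*k)*(-9 + k) = 2*k*(-9 + k))
U = 1/180 (U = 1/(2*(-6)*(-9 - 6)) = 1/(2*(-6)*(-15)) = 1/180 ≈ 0.0055556)
-85*U*(-78) = -85*1/180*(-78) = -17/36*(-78) = 221/6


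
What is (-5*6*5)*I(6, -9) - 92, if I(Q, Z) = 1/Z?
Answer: -226/3 ≈ -75.333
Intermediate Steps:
(-5*6*5)*I(6, -9) - 92 = (-5*6*5)/(-9) - 92 = -30*5*(-1/9) - 92 = -150*(-1/9) - 92 = 50/3 - 92 = -226/3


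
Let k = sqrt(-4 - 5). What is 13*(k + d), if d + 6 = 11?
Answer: 65 + 39*I ≈ 65.0 + 39.0*I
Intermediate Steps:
d = 5 (d = -6 + 11 = 5)
k = 3*I (k = sqrt(-9) = 3*I ≈ 3.0*I)
13*(k + d) = 13*(3*I + 5) = 13*(5 + 3*I) = 65 + 39*I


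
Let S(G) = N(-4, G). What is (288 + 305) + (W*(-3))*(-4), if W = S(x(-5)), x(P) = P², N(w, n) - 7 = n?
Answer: 977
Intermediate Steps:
N(w, n) = 7 + n
S(G) = 7 + G
W = 32 (W = 7 + (-5)² = 7 + 25 = 32)
(288 + 305) + (W*(-3))*(-4) = (288 + 305) + (32*(-3))*(-4) = 593 - 96*(-4) = 593 + 384 = 977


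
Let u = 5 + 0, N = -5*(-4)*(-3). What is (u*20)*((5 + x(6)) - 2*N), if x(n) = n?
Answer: 13100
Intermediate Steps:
N = -60 (N = 20*(-3) = -60)
u = 5
(u*20)*((5 + x(6)) - 2*N) = (5*20)*((5 + 6) - 2*(-60)) = 100*(11 + 120) = 100*131 = 13100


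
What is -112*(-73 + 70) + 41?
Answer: 377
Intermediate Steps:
-112*(-73 + 70) + 41 = -112*(-3) + 41 = 336 + 41 = 377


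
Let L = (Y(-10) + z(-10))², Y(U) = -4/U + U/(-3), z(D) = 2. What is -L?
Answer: -7396/225 ≈ -32.871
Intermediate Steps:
Y(U) = -4/U - U/3 (Y(U) = -4/U + U*(-⅓) = -4/U - U/3)
L = 7396/225 (L = ((-4/(-10) - ⅓*(-10)) + 2)² = ((-4*(-⅒) + 10/3) + 2)² = ((⅖ + 10/3) + 2)² = (56/15 + 2)² = (86/15)² = 7396/225 ≈ 32.871)
-L = -1*7396/225 = -7396/225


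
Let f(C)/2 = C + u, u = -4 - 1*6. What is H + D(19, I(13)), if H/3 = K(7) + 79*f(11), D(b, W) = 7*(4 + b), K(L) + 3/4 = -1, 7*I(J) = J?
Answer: 2519/4 ≈ 629.75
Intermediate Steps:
I(J) = J/7
K(L) = -7/4 (K(L) = -¾ - 1 = -7/4)
u = -10 (u = -4 - 6 = -10)
f(C) = -20 + 2*C (f(C) = 2*(C - 10) = 2*(-10 + C) = -20 + 2*C)
D(b, W) = 28 + 7*b
H = 1875/4 (H = 3*(-7/4 + 79*(-20 + 2*11)) = 3*(-7/4 + 79*(-20 + 22)) = 3*(-7/4 + 79*2) = 3*(-7/4 + 158) = 3*(625/4) = 1875/4 ≈ 468.75)
H + D(19, I(13)) = 1875/4 + (28 + 7*19) = 1875/4 + (28 + 133) = 1875/4 + 161 = 2519/4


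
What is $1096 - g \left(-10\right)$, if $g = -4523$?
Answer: $-44134$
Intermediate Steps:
$1096 - g \left(-10\right) = 1096 - \left(-4523\right) \left(-10\right) = 1096 - 45230 = -44134$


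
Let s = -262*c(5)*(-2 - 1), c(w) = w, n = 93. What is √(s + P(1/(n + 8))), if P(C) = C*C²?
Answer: √408957376031/10201 ≈ 62.690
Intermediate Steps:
s = 3930 (s = -1310*(-2 - 1) = -1310*(-3) = -262*(-15) = 3930)
P(C) = C³
√(s + P(1/(n + 8))) = √(3930 + (1/(93 + 8))³) = √(3930 + (1/101)³) = √(3930 + 1/1030301) = √(4049082931/1030301) = √408957376031/10201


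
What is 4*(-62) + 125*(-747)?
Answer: -93623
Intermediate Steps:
4*(-62) + 125*(-747) = -248 - 93375 = -93623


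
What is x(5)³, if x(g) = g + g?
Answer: 1000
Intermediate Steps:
x(g) = 2*g
x(5)³ = (2*5)³ = 10³ = 1000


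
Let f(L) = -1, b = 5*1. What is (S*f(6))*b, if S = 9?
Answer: -45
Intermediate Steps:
b = 5
(S*f(6))*b = (9*(-1))*5 = -9*5 = -45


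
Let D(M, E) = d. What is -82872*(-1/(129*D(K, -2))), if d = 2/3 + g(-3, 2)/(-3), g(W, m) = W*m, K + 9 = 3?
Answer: 10359/43 ≈ 240.91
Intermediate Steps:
K = -6 (K = -9 + 3 = -6)
d = 8/3 (d = 2/3 - 3*2/(-3) = 2*(1/3) - 6*(-1/3) = 2/3 + 2 = 8/3 ≈ 2.6667)
D(M, E) = 8/3
-82872*(-1/(129*D(K, -2))) = -82872/(((8/3)*3)*(-43)) = -82872/(8*(-43)) = -82872/(-344) = -82872*(-1/344) = 10359/43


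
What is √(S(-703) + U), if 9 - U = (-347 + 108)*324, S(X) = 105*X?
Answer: 11*√30 ≈ 60.250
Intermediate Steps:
U = 77445 (U = 9 - (-347 + 108)*324 = 9 - (-239)*324 = 9 - 1*(-77436) = 9 + 77436 = 77445)
√(S(-703) + U) = √(105*(-703) + 77445) = √(-73815 + 77445) = √3630 = 11*√30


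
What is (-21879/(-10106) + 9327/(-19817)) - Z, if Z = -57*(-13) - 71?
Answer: -133841985859/200270602 ≈ -668.31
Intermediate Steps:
Z = 670 (Z = 741 - 71 = 670)
(-21879/(-10106) + 9327/(-19817)) - Z = (-21879/(-10106) + 9327/(-19817)) - 1*670 = (-21879*(-1/10106) + 9327*(-1/19817)) - 670 = (21879/10106 - 9327/19817) - 670 = 339317481/200270602 - 670 = -133841985859/200270602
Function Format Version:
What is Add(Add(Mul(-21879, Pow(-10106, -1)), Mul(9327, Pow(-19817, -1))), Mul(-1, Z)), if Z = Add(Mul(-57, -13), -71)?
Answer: Rational(-133841985859, 200270602) ≈ -668.31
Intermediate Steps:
Z = 670 (Z = Add(741, -71) = 670)
Add(Add(Mul(-21879, Pow(-10106, -1)), Mul(9327, Pow(-19817, -1))), Mul(-1, Z)) = Add(Add(Mul(-21879, Pow(-10106, -1)), Mul(9327, Pow(-19817, -1))), Mul(-1, 670)) = Add(Add(Mul(-21879, Rational(-1, 10106)), Mul(9327, Rational(-1, 19817))), -670) = Add(Add(Rational(21879, 10106), Rational(-9327, 19817)), -670) = Add(Rational(339317481, 200270602), -670) = Rational(-133841985859, 200270602)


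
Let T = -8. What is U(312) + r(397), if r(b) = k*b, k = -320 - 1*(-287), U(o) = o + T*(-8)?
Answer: -12725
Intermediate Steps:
U(o) = 64 + o (U(o) = o - 8*(-8) = o + 64 = 64 + o)
k = -33 (k = -320 + 287 = -33)
r(b) = -33*b
U(312) + r(397) = (64 + 312) - 33*397 = 376 - 13101 = -12725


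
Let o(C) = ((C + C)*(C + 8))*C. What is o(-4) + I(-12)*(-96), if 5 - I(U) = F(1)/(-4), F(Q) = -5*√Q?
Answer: -232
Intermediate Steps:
o(C) = 2*C²*(8 + C) (o(C) = ((2*C)*(8 + C))*C = (2*C*(8 + C))*C = 2*C²*(8 + C))
I(U) = 15/4 (I(U) = 5 - (-5*√1)/(-4) = 5 - (-5*1)*(-1)/4 = 5 - (-5)*(-1)/4 = 5 - 1*5/4 = 5 - 5/4 = 15/4)
o(-4) + I(-12)*(-96) = 2*(-4)²*(8 - 4) + (15/4)*(-96) = 2*16*4 - 360 = 128 - 360 = -232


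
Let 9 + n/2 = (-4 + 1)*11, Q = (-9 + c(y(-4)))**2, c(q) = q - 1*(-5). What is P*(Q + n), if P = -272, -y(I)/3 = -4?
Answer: 5440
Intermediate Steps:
y(I) = 12 (y(I) = -3*(-4) = 12)
c(q) = 5 + q (c(q) = q + 5 = 5 + q)
Q = 64 (Q = (-9 + (5 + 12))**2 = (-9 + 17)**2 = 8**2 = 64)
n = -84 (n = -18 + 2*((-4 + 1)*11) = -18 + 2*(-3*11) = -18 + 2*(-33) = -18 - 66 = -84)
P*(Q + n) = -272*(64 - 84) = -272*(-20) = 5440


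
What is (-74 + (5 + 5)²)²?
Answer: 676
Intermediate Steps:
(-74 + (5 + 5)²)² = (-74 + 10²)² = (-74 + 100)² = 26² = 676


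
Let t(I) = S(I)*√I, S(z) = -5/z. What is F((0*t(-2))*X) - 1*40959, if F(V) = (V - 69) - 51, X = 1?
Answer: -41079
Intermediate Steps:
t(I) = -5/√I (t(I) = (-5/I)*√I = -5/√I)
F(V) = -120 + V (F(V) = (-69 + V) - 51 = -120 + V)
F((0*t(-2))*X) - 1*40959 = (-120 + (0*(-(-5)*I*√2/2))*1) - 1*40959 = (-120 + (0*(-(-5)*I*√2/2))*1) - 40959 = (-120 + (0*(5*I*√2/2))*1) - 40959 = (-120 + 0*1) - 40959 = (-120 + 0) - 40959 = -120 - 40959 = -41079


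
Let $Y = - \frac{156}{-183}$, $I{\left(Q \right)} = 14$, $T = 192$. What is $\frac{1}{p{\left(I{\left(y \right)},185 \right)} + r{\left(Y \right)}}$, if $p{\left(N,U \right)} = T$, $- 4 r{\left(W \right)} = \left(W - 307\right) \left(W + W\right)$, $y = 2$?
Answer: $\frac{3721}{1199982} \approx 0.0031009$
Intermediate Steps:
$Y = \frac{52}{61}$ ($Y = \left(-156\right) \left(- \frac{1}{183}\right) = \frac{52}{61} \approx 0.85246$)
$r{\left(W \right)} = - \frac{W \left(-307 + W\right)}{2}$ ($r{\left(W \right)} = - \frac{\left(W - 307\right) \left(W + W\right)}{4} = - \frac{\left(-307 + W\right) 2 W}{4} = - \frac{2 W \left(-307 + W\right)}{4} = - \frac{W \left(-307 + W\right)}{2}$)
$p{\left(N,U \right)} = 192$
$\frac{1}{p{\left(I{\left(y \right)},185 \right)} + r{\left(Y \right)}} = \frac{1}{192 + \frac{1}{2} \cdot \frac{52}{61} \left(307 - \frac{52}{61}\right)} = \frac{1}{192 + \frac{1}{2} \cdot \frac{52}{61} \cdot \frac{18675}{61}} = \frac{1}{192 + \frac{485550}{3721}} = \frac{1}{\frac{1199982}{3721}} = \frac{3721}{1199982}$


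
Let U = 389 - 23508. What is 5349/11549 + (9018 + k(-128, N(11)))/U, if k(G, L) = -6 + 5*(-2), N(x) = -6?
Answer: 19699433/267001331 ≈ 0.073780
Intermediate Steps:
U = -23119
k(G, L) = -16 (k(G, L) = -6 - 10 = -16)
5349/11549 + (9018 + k(-128, N(11)))/U = 5349/11549 + (9018 - 16)/(-23119) = 5349*(1/11549) + 9002*(-1/23119) = 5349/11549 - 9002/23119 = 19699433/267001331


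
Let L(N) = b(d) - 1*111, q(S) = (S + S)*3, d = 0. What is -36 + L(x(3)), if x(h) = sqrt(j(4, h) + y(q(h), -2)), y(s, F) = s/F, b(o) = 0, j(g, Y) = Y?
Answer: -147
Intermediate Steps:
q(S) = 6*S (q(S) = (2*S)*3 = 6*S)
x(h) = sqrt(2)*sqrt(-h) (x(h) = sqrt(h + (6*h)/(-2)) = sqrt(h + (6*h)*(-1/2)) = sqrt(h - 3*h) = sqrt(-2*h) = sqrt(2)*sqrt(-h))
L(N) = -111 (L(N) = 0 - 1*111 = 0 - 111 = -111)
-36 + L(x(3)) = -36 - 111 = -147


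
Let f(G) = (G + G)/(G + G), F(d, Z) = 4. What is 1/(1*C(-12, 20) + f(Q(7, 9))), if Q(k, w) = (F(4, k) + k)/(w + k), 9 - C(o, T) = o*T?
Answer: 1/250 ≈ 0.0040000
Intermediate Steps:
C(o, T) = 9 - T*o (C(o, T) = 9 - o*T = 9 - T*o)
Q(k, w) = (4 + k)/(k + w) (Q(k, w) = (4 + k)/(w + k) = (4 + k)/(k + w))
f(G) = 1 (f(G) = (2*G)/((2*G)) = (2*G)*(1/(2*G)) = 1)
1/(1*C(-12, 20) + f(Q(7, 9))) = 1/(1*(9 - 1*20*(-12)) + 1) = 1/(1*(9 + 240) + 1) = 1/(1*249 + 1) = 1/(249 + 1) = 1/250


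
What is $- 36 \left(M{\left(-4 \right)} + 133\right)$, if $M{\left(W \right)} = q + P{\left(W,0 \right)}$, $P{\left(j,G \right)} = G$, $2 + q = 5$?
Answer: $-4896$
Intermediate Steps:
$q = 3$ ($q = -2 + 5 = 3$)
$M{\left(W \right)} = 3$ ($M{\left(W \right)} = 3 + 0 = 3$)
$- 36 \left(M{\left(-4 \right)} + 133\right) = - 36 \left(3 + 133\right) = \left(-36\right) 136 = -4896$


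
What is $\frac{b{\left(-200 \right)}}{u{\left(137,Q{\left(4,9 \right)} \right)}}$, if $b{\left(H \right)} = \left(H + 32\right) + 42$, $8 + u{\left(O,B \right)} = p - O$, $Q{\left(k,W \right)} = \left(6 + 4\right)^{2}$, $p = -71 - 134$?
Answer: $\frac{9}{25} \approx 0.36$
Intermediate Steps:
$p = -205$ ($p = -71 - 134 = -205$)
$Q{\left(k,W \right)} = 100$ ($Q{\left(k,W \right)} = 10^{2} = 100$)
$u{\left(O,B \right)} = -213 - O$ ($u{\left(O,B \right)} = -8 - \left(205 + O\right) = -213 - O$)
$b{\left(H \right)} = 74 + H$ ($b{\left(H \right)} = \left(32 + H\right) + 42 = 74 + H$)
$\frac{b{\left(-200 \right)}}{u{\left(137,Q{\left(4,9 \right)} \right)}} = \frac{74 - 200}{-213 - 137} = - \frac{126}{-213 - 137} = - \frac{126}{-350} = \left(-126\right) \left(- \frac{1}{350}\right) = \frac{9}{25}$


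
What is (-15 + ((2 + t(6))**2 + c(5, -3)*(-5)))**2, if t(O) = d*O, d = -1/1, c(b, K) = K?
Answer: 256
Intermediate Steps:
d = -1 (d = -1*1 = -1)
t(O) = -O
(-15 + ((2 + t(6))**2 + c(5, -3)*(-5)))**2 = (-15 + ((2 - 1*6)**2 - 3*(-5)))**2 = (-15 + ((2 - 6)**2 + 15))**2 = (-15 + ((-4)**2 + 15))**2 = (-15 + (16 + 15))**2 = (-15 + 31)**2 = 16**2 = 256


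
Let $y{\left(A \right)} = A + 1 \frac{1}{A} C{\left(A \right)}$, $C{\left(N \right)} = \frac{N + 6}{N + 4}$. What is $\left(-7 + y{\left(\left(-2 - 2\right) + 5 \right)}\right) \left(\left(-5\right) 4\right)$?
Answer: $92$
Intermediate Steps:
$C{\left(N \right)} = \frac{6 + N}{4 + N}$
$y{\left(A \right)} = A + \frac{6 + A}{A \left(4 + A\right)}$ ($y{\left(A \right)} = A + 1 \frac{1}{A} \frac{6 + A}{4 + A} = A + \frac{\frac{1}{4 + A} \left(6 + A\right)}{A} = A + \frac{6 + A}{A \left(4 + A\right)}$)
$\left(-7 + y{\left(\left(-2 - 2\right) + 5 \right)}\right) \left(\left(-5\right) 4\right) = \left(-7 + \frac{6 + \left(\left(-2 - 2\right) + 5\right) + \left(\left(-2 - 2\right) + 5\right)^{2} \left(4 + \left(\left(-2 - 2\right) + 5\right)\right)}{\left(\left(-2 - 2\right) + 5\right) \left(4 + \left(\left(-2 - 2\right) + 5\right)\right)}\right) \left(\left(-5\right) 4\right) = \left(-7 + \frac{6 + \left(-4 + 5\right) + \left(-4 + 5\right)^{2} \left(4 + \left(-4 + 5\right)\right)}{\left(-4 + 5\right) \left(4 + \left(-4 + 5\right)\right)}\right) \left(-20\right) = \left(-7 + \frac{6 + 1 + 1^{2} \left(4 + 1\right)}{1 \left(4 + 1\right)}\right) \left(-20\right) = \left(-7 + 1 \cdot \frac{1}{5} \left(6 + 1 + 1 \cdot 5\right)\right) \left(-20\right) = \left(-7 + 1 \cdot \frac{1}{5} \left(6 + 1 + 5\right)\right) \left(-20\right) = \left(-7 + 1 \cdot \frac{1}{5} \cdot 12\right) \left(-20\right) = \left(-7 + \frac{12}{5}\right) \left(-20\right) = \left(- \frac{23}{5}\right) \left(-20\right) = 92$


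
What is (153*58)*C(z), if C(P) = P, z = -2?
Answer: -17748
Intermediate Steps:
(153*58)*C(z) = (153*58)*(-2) = 8874*(-2) = -17748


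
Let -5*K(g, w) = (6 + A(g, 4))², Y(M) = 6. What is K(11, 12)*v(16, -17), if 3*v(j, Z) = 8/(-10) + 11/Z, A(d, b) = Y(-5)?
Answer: 5904/425 ≈ 13.892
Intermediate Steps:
A(d, b) = 6
K(g, w) = -144/5 (K(g, w) = -(6 + 6)²/5 = -⅕*12² = -⅕*144 = -144/5)
v(j, Z) = -4/15 + 11/(3*Z) (v(j, Z) = (8/(-10) + 11/Z)/3 = (8*(-⅒) + 11/Z)/3 = (-⅘ + 11/Z)/3 = -4/15 + 11/(3*Z))
K(11, 12)*v(16, -17) = -48*(55 - 4*(-17))/(25*(-17)) = -48*(-1)*(55 + 68)/(25*17) = -48*(-1)*123/(25*17) = -144/5*(-41/85) = 5904/425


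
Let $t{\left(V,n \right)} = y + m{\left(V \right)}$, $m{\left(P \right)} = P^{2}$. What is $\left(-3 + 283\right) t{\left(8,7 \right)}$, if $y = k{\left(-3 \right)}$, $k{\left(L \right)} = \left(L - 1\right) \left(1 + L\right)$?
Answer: $20160$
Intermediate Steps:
$k{\left(L \right)} = \left(1 + L\right) \left(-1 + L\right)$ ($k{\left(L \right)} = \left(-1 + L\right) \left(1 + L\right) = \left(1 + L\right) \left(-1 + L\right)$)
$y = 8$ ($y = -1 + \left(-3\right)^{2} = -1 + 9 = 8$)
$t{\left(V,n \right)} = 8 + V^{2}$
$\left(-3 + 283\right) t{\left(8,7 \right)} = \left(-3 + 283\right) \left(8 + 8^{2}\right) = 280 \left(8 + 64\right) = 280 \cdot 72 = 20160$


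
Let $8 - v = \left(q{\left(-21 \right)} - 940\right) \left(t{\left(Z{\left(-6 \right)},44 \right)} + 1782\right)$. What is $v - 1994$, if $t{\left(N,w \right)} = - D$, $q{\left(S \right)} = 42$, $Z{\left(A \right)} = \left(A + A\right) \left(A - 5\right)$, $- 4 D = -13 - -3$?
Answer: $1596005$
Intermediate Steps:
$D = \frac{5}{2}$ ($D = - \frac{-13 - -3}{4} = - \frac{-13 + 3}{4} = \left(- \frac{1}{4}\right) \left(-10\right) = \frac{5}{2} \approx 2.5$)
$Z{\left(A \right)} = 2 A \left(-5 + A\right)$
$t{\left(N,w \right)} = - \frac{5}{2}$ ($t{\left(N,w \right)} = \left(-1\right) \frac{5}{2} = - \frac{5}{2}$)
$v = 1597999$ ($v = 8 - \left(42 - 940\right) \left(- \frac{5}{2} + 1782\right) = 8 - \left(-898\right) \frac{3559}{2} = 8 - -1597991 = 8 + 1597991 = 1597999$)
$v - 1994 = 1597999 - 1994 = 1596005$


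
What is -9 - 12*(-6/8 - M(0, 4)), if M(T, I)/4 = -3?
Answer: -144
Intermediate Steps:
M(T, I) = -12 (M(T, I) = 4*(-3) = -12)
-9 - 12*(-6/8 - M(0, 4)) = -9 - 12*(-6/8 - 1*(-12)) = -9 - 12*(-6*⅛ + 12) = -9 - 12*(-¾ + 12) = -9 - 12*45/4 = -9 - 135 = -144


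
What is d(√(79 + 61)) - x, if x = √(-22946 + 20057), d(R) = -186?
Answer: -186 - 3*I*√321 ≈ -186.0 - 53.749*I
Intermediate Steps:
x = 3*I*√321 (x = √(-2889) = 3*I*√321 ≈ 53.749*I)
d(√(79 + 61)) - x = -186 - 3*I*√321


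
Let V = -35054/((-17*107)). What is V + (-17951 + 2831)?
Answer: -1615778/107 ≈ -15101.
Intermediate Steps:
V = 2062/107 (V = -35054/(-1819) = -35054*(-1/1819) = 2062/107 ≈ 19.271)
V + (-17951 + 2831) = 2062/107 + (-17951 + 2831) = 2062/107 - 15120 = -1615778/107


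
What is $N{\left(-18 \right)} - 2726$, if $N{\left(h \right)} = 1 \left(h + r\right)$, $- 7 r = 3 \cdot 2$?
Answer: $- \frac{19214}{7} \approx -2744.9$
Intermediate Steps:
$r = - \frac{6}{7}$ ($r = - \frac{3 \cdot 2}{7} = \left(- \frac{1}{7}\right) 6 = - \frac{6}{7} \approx -0.85714$)
$N{\left(h \right)} = - \frac{6}{7} + h$ ($N{\left(h \right)} = 1 \left(h - \frac{6}{7}\right) = 1 \left(- \frac{6}{7} + h\right) = - \frac{6}{7} + h$)
$N{\left(-18 \right)} - 2726 = \left(- \frac{6}{7} - 18\right) - 2726 = - \frac{132}{7} - 2726 = - \frac{19214}{7}$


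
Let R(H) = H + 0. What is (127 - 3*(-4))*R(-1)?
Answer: -139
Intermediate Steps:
R(H) = H
(127 - 3*(-4))*R(-1) = (127 - 3*(-4))*(-1) = (127 + 12)*(-1) = 139*(-1) = -139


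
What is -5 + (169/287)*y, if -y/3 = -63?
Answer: 4358/41 ≈ 106.29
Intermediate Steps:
y = 189 (y = -3*(-63) = 189)
-5 + (169/287)*y = -5 + (169/287)*189 = -5 + 4563/41 = 4358/41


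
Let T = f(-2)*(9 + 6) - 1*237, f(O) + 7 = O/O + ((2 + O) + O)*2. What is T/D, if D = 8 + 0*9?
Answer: -387/8 ≈ -48.375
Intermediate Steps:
f(O) = -2 + 4*O (f(O) = -7 + (O/O + ((2 + O) + O)*2) = -7 + (1 + (2 + 2*O)*2) = -7 + (1 + (4 + 4*O)) = -7 + (5 + 4*O) = -2 + 4*O)
D = 8 (D = 8 + 0 = 8)
T = -387 (T = (-2 + 4*(-2))*(9 + 6) - 1*237 = (-2 - 8)*15 - 237 = -10*15 - 237 = -150 - 237 = -387)
T/D = -387/8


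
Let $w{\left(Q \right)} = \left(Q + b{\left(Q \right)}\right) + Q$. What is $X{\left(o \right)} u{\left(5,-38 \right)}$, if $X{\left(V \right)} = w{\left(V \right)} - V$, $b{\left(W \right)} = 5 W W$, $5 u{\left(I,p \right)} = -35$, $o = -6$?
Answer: $-1218$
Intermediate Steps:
$u{\left(I,p \right)} = -7$ ($u{\left(I,p \right)} = \frac{1}{5} \left(-35\right) = -7$)
$b{\left(W \right)} = 5 W^{2}$
$w{\left(Q \right)} = 2 Q + 5 Q^{2}$ ($w{\left(Q \right)} = \left(Q + 5 Q^{2}\right) + Q = 2 Q + 5 Q^{2}$)
$X{\left(V \right)} = - V + V \left(2 + 5 V\right)$ ($X{\left(V \right)} = V \left(2 + 5 V\right) - V = - V + V \left(2 + 5 V\right)$)
$X{\left(o \right)} u{\left(5,-38 \right)} = - 6 \left(1 + 5 \left(-6\right)\right) \left(-7\right) = - 6 \left(1 - 30\right) \left(-7\right) = \left(-6\right) \left(-29\right) \left(-7\right) = 174 \left(-7\right) = -1218$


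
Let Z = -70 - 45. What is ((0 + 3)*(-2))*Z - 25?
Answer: 665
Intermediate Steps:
Z = -115
((0 + 3)*(-2))*Z - 25 = ((0 + 3)*(-2))*(-115) - 25 = (3*(-2))*(-115) - 25 = -6*(-115) - 25 = 690 - 25 = 665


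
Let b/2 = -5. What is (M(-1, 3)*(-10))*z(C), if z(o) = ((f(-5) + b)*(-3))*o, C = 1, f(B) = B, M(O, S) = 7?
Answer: -3150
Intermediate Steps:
b = -10 (b = 2*(-5) = -10)
z(o) = 45*o (z(o) = ((-5 - 10)*(-3))*o = (-15*(-3))*o = 45*o)
(M(-1, 3)*(-10))*z(C) = (7*(-10))*(45*1) = -70*45 = -3150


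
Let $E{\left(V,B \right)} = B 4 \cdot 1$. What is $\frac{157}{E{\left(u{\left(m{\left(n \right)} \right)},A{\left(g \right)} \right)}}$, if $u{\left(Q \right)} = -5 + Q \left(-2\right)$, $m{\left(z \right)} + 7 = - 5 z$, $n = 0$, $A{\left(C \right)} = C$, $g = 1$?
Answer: $\frac{157}{4} \approx 39.25$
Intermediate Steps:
$m{\left(z \right)} = -7 - 5 z$
$u{\left(Q \right)} = -5 - 2 Q$
$E{\left(V,B \right)} = 4 B$ ($E{\left(V,B \right)} = 4 B 1 = 4 B$)
$\frac{157}{E{\left(u{\left(m{\left(n \right)} \right)},A{\left(g \right)} \right)}} = \frac{157}{4 \cdot 1} = \frac{157}{4}$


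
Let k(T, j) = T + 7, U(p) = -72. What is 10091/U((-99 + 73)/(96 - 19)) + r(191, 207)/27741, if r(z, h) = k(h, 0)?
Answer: -93306341/665784 ≈ -140.15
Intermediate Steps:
k(T, j) = 7 + T
r(z, h) = 7 + h
10091/U((-99 + 73)/(96 - 19)) + r(191, 207)/27741 = 10091/(-72) + (7 + 207)/27741 = 10091*(-1/72) + 214*(1/27741) = -10091/72 + 214/27741 = -93306341/665784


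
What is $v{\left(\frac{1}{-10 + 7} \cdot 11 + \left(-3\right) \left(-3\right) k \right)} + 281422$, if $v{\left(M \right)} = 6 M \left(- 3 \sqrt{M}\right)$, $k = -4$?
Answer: $281422 + 238 i \sqrt{357} \approx 2.8142 \cdot 10^{5} + 4496.9 i$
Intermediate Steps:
$v{\left(M \right)} = - 18 M^{\frac{3}{2}}$
$v{\left(\frac{1}{-10 + 7} \cdot 11 + \left(-3\right) \left(-3\right) k \right)} + 281422 = - 18 \left(\frac{1}{-10 + 7} \cdot 11 + \left(-3\right) \left(-3\right) \left(-4\right)\right)^{\frac{3}{2}} + 281422 = - 18 \left(\frac{1}{-3} \cdot 11 + 9 \left(-4\right)\right)^{\frac{3}{2}} + 281422 = - 18 \left(\left(- \frac{1}{3}\right) 11 - 36\right)^{\frac{3}{2}} + 281422 = - 18 \left(- \frac{11}{3} - 36\right)^{\frac{3}{2}} + 281422 = - 18 \left(- \frac{119}{3}\right)^{\frac{3}{2}} + 281422 = - 18 \left(- \frac{119 i \sqrt{357}}{9}\right) + 281422 = 238 i \sqrt{357} + 281422 = 281422 + 238 i \sqrt{357}$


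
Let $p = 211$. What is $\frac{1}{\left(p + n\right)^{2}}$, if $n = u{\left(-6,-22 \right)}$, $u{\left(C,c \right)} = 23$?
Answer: $\frac{1}{54756} \approx 1.8263 \cdot 10^{-5}$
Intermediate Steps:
$n = 23$
$\frac{1}{\left(p + n\right)^{2}} = \frac{1}{\left(211 + 23\right)^{2}} = \frac{1}{234^{2}} = \frac{1}{54756}$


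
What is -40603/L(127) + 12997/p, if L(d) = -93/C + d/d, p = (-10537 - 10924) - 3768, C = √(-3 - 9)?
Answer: -4135014687/72836123 + 2517386*I*√3/2887 ≈ -56.771 + 1510.3*I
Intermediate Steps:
C = 2*I*√3 (C = √(-12) = 2*I*√3 ≈ 3.4641*I)
p = -25229 (p = -21461 - 3768 = -25229)
L(d) = 1 + 31*I*√3/2 (L(d) = -93*(-I*√3/6) + d/d = -(-31)*I*√3/2 + 1 = 31*I*√3/2 + 1 = 1 + 31*I*√3/2)
-40603/L(127) + 12997/p = -40603/(1 + 31*I*√3/2) + 12997/(-25229) = -40603/(1 + 31*I*√3/2) + 12997*(-1/25229) = -40603/(1 + 31*I*√3/2) - 12997/25229 = -12997/25229 - 40603/(1 + 31*I*√3/2)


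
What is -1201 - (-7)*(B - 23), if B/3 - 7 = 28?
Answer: -627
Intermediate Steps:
B = 105 (B = 21 + 3*28 = 21 + 84 = 105)
-1201 - (-7)*(B - 23) = -1201 - (-7)*(105 - 23) = -1201 - (-7)*82 = -1201 - 1*(-574) = -1201 + 574 = -627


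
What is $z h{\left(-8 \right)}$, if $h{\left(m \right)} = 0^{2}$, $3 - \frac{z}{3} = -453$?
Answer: $0$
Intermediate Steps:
$z = 1368$ ($z = 9 - -1359 = 9 + 1359 = 1368$)
$h{\left(m \right)} = 0$
$z h{\left(-8 \right)} = 1368 \cdot 0 = 0$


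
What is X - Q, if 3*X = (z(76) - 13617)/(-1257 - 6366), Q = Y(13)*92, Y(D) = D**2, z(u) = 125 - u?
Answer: -355553644/22869 ≈ -15547.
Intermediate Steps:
Q = 15548 (Q = 13**2*92 = 169*92 = 15548)
X = 13568/22869 (X = (((125 - 1*76) - 13617)/(-1257 - 6366))/3 = (((125 - 76) - 13617)/(-7623))/3 = ((49 - 13617)*(-1/7623))/3 = (-13568*(-1/7623))/3 = (1/3)*(13568/7623) = 13568/22869 ≈ 0.59329)
X - Q = 13568/22869 - 1*15548 = 13568/22869 - 15548 = -355553644/22869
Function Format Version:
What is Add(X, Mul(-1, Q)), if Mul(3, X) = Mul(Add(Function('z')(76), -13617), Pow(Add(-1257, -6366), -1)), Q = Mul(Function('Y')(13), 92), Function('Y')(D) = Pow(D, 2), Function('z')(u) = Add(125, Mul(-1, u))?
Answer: Rational(-355553644, 22869) ≈ -15547.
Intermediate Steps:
Q = 15548 (Q = Mul(Pow(13, 2), 92) = Mul(169, 92) = 15548)
X = Rational(13568, 22869) (X = Mul(Rational(1, 3), Mul(Add(Add(125, Mul(-1, 76)), -13617), Pow(Add(-1257, -6366), -1))) = Mul(Rational(1, 3), Mul(Add(Add(125, -76), -13617), Pow(-7623, -1))) = Mul(Rational(1, 3), Mul(Add(49, -13617), Rational(-1, 7623))) = Mul(Rational(1, 3), Mul(-13568, Rational(-1, 7623))) = Mul(Rational(1, 3), Rational(13568, 7623)) = Rational(13568, 22869) ≈ 0.59329)
Add(X, Mul(-1, Q)) = Add(Rational(13568, 22869), Mul(-1, 15548)) = Add(Rational(13568, 22869), -15548) = Rational(-355553644, 22869)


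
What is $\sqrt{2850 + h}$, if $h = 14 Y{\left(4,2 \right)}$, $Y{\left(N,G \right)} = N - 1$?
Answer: $2 \sqrt{723} \approx 53.777$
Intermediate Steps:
$Y{\left(N,G \right)} = -1 + N$
$h = 42$ ($h = 14 \left(-1 + 4\right) = 14 \cdot 3 = 42$)
$\sqrt{2850 + h} = \sqrt{2850 + 42} = \sqrt{2892} = 2 \sqrt{723}$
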